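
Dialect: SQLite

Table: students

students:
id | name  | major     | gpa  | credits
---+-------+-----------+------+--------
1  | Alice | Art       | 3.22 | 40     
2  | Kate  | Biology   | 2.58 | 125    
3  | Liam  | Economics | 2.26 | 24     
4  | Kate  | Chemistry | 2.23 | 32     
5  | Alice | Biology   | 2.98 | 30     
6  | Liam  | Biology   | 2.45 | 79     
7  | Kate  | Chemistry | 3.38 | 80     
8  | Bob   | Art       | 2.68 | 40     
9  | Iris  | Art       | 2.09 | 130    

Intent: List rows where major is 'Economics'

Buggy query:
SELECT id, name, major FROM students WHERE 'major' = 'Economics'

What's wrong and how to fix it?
Bug: Single quotes denote string literals in SQL; the column name is being compared as a constant string

Fix: Remove the quotes around the column name (or use double quotes for an identifier)

Corrected query:
SELECT id, name, major FROM students WHERE major = 'Economics'

Result:
id | name | major    
---+------+----------
3  | Liam | Economics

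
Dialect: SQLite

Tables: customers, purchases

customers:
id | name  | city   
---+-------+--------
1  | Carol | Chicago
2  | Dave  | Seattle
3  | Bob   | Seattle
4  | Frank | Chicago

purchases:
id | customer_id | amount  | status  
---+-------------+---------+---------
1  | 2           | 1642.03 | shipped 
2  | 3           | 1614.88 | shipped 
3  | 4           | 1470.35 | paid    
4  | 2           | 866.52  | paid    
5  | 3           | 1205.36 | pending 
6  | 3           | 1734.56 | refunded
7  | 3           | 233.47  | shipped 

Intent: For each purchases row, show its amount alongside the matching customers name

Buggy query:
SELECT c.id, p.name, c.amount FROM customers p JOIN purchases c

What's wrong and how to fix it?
Bug: Missing join condition: each purchases row is matched to all customers rows instead of just its own

Fix: Specify the join condition linking the foreign key to the parent id

Corrected query:
SELECT c.id, p.name, c.amount FROM customers p JOIN purchases c ON c.customer_id = p.id

Result:
id | name  | amount 
---+-------+--------
1  | Dave  | 1642.03
2  | Bob   | 1614.88
3  | Frank | 1470.35
4  | Dave  | 866.52 
5  | Bob   | 1205.36
6  | Bob   | 1734.56
7  | Bob   | 233.47 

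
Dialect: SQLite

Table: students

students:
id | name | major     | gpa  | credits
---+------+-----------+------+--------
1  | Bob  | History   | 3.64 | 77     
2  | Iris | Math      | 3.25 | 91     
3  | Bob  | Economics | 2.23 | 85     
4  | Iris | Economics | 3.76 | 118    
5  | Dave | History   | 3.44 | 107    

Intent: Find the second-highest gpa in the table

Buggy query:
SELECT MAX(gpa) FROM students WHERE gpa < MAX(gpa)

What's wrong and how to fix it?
Bug: MAX(gpa) on the right of the comparison is an aggregate-in-WHERE error

Fix: Compute the overall MAX in a subquery, then take MAX of rows below it

Corrected query:
SELECT MAX(gpa) FROM students WHERE gpa < (SELECT MAX(gpa) FROM students)

Result:
MAX(gpa)
--------
3.64    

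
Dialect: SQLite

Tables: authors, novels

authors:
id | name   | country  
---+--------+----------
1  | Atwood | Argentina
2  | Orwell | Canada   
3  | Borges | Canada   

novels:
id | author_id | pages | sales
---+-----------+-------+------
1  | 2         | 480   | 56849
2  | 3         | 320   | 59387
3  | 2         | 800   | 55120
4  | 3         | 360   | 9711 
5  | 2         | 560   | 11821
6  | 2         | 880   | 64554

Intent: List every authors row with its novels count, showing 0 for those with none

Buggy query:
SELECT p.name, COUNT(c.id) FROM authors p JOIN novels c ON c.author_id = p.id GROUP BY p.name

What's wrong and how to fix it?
Bug: INNER JOIN drops authors rows that have no matching novels rows

Fix: Use LEFT JOIN so parents without children still appear (COUNT(c.id) gives 0)

Corrected query:
SELECT p.name, COUNT(c.id) FROM authors p LEFT JOIN novels c ON c.author_id = p.id GROUP BY p.name

Result:
name   | COUNT(c.id)
-------+------------
Atwood | 0          
Borges | 2          
Orwell | 4          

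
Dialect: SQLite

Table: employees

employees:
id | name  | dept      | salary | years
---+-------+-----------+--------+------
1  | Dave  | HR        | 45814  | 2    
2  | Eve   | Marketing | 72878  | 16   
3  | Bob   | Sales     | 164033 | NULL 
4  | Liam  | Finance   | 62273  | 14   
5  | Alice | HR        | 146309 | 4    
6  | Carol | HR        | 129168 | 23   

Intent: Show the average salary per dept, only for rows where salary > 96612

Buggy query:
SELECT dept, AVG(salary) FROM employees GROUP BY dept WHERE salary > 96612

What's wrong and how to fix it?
Bug: WHERE cannot follow GROUP BY

Fix: Move the WHERE clause before GROUP BY

Corrected query:
SELECT dept, AVG(salary) FROM employees WHERE salary > 96612 GROUP BY dept

Result:
dept  | AVG(salary)
------+------------
HR    | 137738.5   
Sales | 164033     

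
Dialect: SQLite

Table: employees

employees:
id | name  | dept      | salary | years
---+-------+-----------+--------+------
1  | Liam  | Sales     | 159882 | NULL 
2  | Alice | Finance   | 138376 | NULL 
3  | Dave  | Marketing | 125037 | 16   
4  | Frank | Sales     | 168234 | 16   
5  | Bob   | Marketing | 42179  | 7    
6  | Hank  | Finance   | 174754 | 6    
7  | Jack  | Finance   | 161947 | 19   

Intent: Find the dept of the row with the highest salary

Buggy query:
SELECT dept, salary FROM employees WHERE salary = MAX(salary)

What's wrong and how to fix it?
Bug: WHERE is evaluated per row; an aggregate over the whole table isn't defined there

Fix: Wrap MAX in a scalar subquery so WHERE compares against a single value

Corrected query:
SELECT dept, salary FROM employees WHERE salary = (SELECT MAX(salary) FROM employees)

Result:
dept    | salary
--------+-------
Finance | 174754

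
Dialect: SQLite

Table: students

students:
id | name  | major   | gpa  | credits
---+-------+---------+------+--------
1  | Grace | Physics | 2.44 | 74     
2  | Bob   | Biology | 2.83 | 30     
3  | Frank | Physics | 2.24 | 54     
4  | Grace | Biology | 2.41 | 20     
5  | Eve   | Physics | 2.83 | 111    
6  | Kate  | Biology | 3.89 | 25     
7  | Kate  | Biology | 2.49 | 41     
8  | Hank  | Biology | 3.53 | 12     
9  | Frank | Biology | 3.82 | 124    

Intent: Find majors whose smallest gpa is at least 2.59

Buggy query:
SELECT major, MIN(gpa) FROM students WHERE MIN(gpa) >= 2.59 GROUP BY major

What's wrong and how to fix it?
Bug: MIN() in WHERE is a misuse of aggregate

Fix: Replace WHERE with HAVING after the GROUP BY

Corrected query:
SELECT major, MIN(gpa) FROM students GROUP BY major HAVING MIN(gpa) >= 2.59

Result:
(no rows)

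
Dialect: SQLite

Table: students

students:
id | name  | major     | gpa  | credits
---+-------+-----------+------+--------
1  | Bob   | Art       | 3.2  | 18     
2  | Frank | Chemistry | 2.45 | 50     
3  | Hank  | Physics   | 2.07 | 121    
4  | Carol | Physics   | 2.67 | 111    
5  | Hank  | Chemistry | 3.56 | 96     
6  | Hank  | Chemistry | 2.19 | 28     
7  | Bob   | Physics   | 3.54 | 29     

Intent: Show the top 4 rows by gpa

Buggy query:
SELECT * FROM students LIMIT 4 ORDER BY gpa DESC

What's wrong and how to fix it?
Bug: LIMIT must come after ORDER BY

Fix: Sort with ORDER BY, then apply LIMIT

Corrected query:
SELECT * FROM students ORDER BY gpa DESC LIMIT 4

Result:
id | name  | major     | gpa  | credits
---+-------+-----------+------+--------
5  | Hank  | Chemistry | 3.56 | 96     
7  | Bob   | Physics   | 3.54 | 29     
1  | Bob   | Art       | 3.2  | 18     
4  | Carol | Physics   | 2.67 | 111    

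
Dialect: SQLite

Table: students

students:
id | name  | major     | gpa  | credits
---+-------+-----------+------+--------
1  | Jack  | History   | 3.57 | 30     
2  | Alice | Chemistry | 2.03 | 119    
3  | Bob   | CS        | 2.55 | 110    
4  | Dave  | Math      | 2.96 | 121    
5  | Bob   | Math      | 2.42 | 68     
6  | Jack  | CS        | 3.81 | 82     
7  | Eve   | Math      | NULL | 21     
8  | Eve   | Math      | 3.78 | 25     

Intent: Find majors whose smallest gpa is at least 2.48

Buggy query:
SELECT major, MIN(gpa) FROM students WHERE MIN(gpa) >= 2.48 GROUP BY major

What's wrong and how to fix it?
Bug: MIN() in WHERE is a misuse of aggregate

Fix: Use HAVING for the per-group MIN condition

Corrected query:
SELECT major, MIN(gpa) FROM students GROUP BY major HAVING MIN(gpa) >= 2.48

Result:
major   | MIN(gpa)
--------+---------
CS      | 2.55    
History | 3.57    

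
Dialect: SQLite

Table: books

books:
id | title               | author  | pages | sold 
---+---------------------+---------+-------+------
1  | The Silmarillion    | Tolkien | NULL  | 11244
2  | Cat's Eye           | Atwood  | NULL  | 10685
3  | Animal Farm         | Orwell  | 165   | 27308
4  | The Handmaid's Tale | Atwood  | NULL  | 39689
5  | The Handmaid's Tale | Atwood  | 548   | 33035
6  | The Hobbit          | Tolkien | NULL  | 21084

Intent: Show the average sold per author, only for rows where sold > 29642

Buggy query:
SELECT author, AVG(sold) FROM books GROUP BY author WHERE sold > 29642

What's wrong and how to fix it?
Bug: Row-level WHERE must come before GROUP BY in the clause order

Fix: Move the WHERE clause before GROUP BY

Corrected query:
SELECT author, AVG(sold) FROM books WHERE sold > 29642 GROUP BY author

Result:
author | AVG(sold)
-------+----------
Atwood | 36362    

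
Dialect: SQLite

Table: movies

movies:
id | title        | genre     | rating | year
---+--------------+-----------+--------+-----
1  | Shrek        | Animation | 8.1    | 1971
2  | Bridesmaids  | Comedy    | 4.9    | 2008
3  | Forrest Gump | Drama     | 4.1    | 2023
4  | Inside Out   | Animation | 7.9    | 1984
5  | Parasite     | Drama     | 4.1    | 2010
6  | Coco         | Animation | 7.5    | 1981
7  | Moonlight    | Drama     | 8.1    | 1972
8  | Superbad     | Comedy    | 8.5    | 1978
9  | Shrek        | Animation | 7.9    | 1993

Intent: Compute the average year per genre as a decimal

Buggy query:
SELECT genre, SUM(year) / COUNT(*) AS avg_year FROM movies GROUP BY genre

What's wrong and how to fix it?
Bug: SUM(year) and COUNT(*) are both integers; the division truncates the fractional part

Fix: Cast one side to REAL so the division keeps the fractional part

Corrected query:
SELECT genre, SUM(year) * 1.0 / COUNT(*) AS avg_year FROM movies GROUP BY genre

Result:
genre     | avg_year   
----------+------------
Animation | 1982.25    
Comedy    | 1993       
Drama     | 2001.666667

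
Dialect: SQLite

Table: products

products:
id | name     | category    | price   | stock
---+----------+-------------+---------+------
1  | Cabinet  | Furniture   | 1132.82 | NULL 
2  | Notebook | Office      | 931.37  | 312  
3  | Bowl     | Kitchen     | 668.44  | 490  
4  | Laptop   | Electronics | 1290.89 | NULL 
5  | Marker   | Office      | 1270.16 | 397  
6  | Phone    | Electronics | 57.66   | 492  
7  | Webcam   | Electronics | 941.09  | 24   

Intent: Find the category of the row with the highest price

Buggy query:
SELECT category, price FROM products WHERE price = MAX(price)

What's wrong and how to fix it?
Bug: WHERE is evaluated per row; an aggregate over the whole table isn't defined there

Fix: Use a subquery: WHERE price = (SELECT MAX(price) FROM products)

Corrected query:
SELECT category, price FROM products WHERE price = (SELECT MAX(price) FROM products)

Result:
category    | price  
------------+--------
Electronics | 1290.89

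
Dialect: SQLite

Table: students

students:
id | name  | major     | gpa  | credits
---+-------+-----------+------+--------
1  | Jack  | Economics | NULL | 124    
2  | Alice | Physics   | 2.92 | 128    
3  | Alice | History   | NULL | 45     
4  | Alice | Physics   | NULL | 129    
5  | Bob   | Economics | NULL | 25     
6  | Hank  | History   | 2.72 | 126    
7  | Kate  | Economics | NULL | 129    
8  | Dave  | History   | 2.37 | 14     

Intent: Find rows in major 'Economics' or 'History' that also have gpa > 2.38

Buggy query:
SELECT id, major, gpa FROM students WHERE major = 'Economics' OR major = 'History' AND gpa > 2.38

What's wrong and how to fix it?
Bug: AND binds tighter than OR, so this parses as major = 'Economics' OR (major = 'History' AND gpa > 2.38)

Fix: Add parentheses around the OR so the AND applies to both alternatives

Corrected query:
SELECT id, major, gpa FROM students WHERE (major = 'Economics' OR major = 'History') AND gpa > 2.38

Result:
id | major   | gpa 
---+---------+-----
6  | History | 2.72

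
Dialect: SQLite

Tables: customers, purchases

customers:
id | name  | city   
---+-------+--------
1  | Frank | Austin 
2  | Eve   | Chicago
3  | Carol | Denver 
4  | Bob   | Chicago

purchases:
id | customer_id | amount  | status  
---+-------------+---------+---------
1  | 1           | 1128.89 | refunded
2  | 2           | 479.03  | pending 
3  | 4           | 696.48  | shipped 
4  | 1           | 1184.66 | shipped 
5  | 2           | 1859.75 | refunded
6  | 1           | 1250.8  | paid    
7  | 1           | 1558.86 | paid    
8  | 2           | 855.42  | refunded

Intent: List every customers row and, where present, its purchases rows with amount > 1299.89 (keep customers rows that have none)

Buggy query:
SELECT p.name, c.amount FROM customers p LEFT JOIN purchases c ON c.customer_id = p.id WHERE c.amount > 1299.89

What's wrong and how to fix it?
Bug: A WHERE condition on the right-hand table after LEFT JOIN drops unmatched parents

Fix: Move the right-table condition into the ON clause so unmatched parents are kept

Corrected query:
SELECT p.name, c.amount FROM customers p LEFT JOIN purchases c ON c.customer_id = p.id AND c.amount > 1299.89

Result:
name  | amount 
------+--------
Frank | 1558.86
Eve   | 1859.75
Carol | NULL   
Bob   | NULL   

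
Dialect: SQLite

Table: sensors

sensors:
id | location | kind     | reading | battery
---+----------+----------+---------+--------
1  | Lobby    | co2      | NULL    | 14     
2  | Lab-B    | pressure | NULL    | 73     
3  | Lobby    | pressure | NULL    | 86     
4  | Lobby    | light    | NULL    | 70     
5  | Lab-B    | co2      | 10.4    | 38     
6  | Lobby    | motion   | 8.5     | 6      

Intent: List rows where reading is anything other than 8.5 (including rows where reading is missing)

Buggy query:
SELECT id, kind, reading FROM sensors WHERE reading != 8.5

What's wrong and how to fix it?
Bug: Inequality against NULL is unknown, not true; rows with NULL are dropped

Fix: Add an explicit OR reading IS NULL to include the missing-value rows

Corrected query:
SELECT id, kind, reading FROM sensors WHERE reading != 8.5 OR reading IS NULL

Result:
id | kind     | reading
---+----------+--------
1  | co2      | NULL   
2  | pressure | NULL   
3  | pressure | NULL   
4  | light    | NULL   
5  | co2      | 10.4   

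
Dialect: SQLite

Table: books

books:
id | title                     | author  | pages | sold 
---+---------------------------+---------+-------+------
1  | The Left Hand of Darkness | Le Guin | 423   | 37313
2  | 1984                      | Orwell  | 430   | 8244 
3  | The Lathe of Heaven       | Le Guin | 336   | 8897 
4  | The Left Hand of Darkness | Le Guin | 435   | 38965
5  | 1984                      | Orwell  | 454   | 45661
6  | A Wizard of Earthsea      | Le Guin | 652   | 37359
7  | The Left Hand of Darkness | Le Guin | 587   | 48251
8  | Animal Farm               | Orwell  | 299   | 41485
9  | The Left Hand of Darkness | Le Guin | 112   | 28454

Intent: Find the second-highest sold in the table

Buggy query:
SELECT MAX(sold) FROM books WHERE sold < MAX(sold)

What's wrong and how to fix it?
Bug: MAX(sold) on the right of the comparison is an aggregate-in-WHERE error

Fix: Put the inner MAX in a scalar subquery

Corrected query:
SELECT MAX(sold) FROM books WHERE sold < (SELECT MAX(sold) FROM books)

Result:
MAX(sold)
---------
45661    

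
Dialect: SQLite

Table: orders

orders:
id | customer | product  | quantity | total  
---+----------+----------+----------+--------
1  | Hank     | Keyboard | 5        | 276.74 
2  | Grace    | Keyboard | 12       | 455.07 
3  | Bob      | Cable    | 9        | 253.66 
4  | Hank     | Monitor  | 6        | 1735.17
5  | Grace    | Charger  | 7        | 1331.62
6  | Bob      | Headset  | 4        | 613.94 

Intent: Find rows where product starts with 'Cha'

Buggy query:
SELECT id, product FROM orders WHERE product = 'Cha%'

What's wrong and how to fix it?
Bug: Wildcards only work with LIKE; '=' treats '%' as a literal character

Fix: Replace '=' with LIKE so 'Cha%' is treated as a pattern

Corrected query:
SELECT id, product FROM orders WHERE product LIKE 'Cha%'

Result:
id | product
---+--------
5  | Charger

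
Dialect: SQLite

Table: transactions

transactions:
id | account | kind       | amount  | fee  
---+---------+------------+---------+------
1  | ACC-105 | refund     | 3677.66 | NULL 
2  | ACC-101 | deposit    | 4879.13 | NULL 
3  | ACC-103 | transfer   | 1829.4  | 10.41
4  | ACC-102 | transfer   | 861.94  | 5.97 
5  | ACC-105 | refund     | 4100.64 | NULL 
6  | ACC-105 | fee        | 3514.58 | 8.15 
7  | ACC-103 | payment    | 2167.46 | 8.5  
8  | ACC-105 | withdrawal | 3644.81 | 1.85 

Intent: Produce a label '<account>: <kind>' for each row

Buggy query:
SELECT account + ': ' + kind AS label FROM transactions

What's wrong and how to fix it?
Bug: SQLite uses || for string concatenation; + coerces text to numbers (yielding 0)

Fix: Use the || operator for string concatenation

Corrected query:
SELECT account || ': ' || kind AS label FROM transactions

Result:
label              
-------------------
ACC-105: refund    
ACC-101: deposit   
ACC-103: transfer  
ACC-102: transfer  
ACC-105: refund    
ACC-105: fee       
ACC-103: payment   
ACC-105: withdrawal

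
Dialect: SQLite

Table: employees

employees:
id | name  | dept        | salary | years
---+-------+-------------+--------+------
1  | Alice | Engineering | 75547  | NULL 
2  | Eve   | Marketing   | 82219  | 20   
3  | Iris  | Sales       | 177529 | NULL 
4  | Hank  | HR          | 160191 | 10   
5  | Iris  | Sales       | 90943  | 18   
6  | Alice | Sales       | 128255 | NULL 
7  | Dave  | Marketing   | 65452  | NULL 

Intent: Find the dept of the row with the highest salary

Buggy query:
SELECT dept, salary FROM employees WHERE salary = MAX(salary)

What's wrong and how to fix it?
Bug: WHERE is evaluated per row; an aggregate over the whole table isn't defined there

Fix: Wrap MAX in a scalar subquery so WHERE compares against a single value

Corrected query:
SELECT dept, salary FROM employees WHERE salary = (SELECT MAX(salary) FROM employees)

Result:
dept  | salary
------+-------
Sales | 177529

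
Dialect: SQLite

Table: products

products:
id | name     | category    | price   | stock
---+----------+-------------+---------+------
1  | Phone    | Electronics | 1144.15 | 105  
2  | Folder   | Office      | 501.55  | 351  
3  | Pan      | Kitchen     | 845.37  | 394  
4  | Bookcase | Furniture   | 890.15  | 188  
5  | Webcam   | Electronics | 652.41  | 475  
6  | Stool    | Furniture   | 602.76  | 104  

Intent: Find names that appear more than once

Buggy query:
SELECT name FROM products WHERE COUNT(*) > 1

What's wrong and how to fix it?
Bug: WHERE can't reference COUNT(*); aggregates are computed after WHERE

Fix: GROUP BY name, then filter groups with HAVING COUNT(*) > 1

Corrected query:
SELECT name FROM products GROUP BY name HAVING COUNT(*) > 1

Result:
(no rows)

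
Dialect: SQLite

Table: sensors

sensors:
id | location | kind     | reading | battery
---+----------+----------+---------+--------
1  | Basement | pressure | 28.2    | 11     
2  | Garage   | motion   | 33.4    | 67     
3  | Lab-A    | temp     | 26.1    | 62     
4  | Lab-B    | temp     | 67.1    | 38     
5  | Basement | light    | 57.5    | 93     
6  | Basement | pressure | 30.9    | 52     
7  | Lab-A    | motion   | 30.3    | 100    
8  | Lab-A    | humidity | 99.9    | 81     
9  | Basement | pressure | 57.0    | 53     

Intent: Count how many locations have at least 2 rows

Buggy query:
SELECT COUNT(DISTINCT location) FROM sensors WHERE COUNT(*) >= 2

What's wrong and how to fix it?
Bug: COUNT(*) cannot appear in WHERE; the per-group count doesn't exist yet

Fix: Use a subquery that GROUPs and filters with HAVING, then count its rows

Corrected query:
SELECT COUNT(*) FROM (SELECT location FROM sensors GROUP BY location HAVING COUNT(*) >= 2)

Result:
COUNT(*)
--------
2       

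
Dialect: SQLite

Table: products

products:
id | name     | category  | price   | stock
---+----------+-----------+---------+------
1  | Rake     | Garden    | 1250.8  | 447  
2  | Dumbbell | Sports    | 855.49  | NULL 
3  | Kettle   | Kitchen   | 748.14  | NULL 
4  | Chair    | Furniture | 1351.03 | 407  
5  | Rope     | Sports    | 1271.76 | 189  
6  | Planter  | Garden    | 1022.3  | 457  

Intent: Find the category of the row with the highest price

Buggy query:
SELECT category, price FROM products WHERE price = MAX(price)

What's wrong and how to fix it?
Bug: MAX(price) is an aggregate and cannot be used directly in WHERE

Fix: Wrap MAX in a scalar subquery so WHERE compares against a single value

Corrected query:
SELECT category, price FROM products WHERE price = (SELECT MAX(price) FROM products)

Result:
category  | price  
----------+--------
Furniture | 1351.03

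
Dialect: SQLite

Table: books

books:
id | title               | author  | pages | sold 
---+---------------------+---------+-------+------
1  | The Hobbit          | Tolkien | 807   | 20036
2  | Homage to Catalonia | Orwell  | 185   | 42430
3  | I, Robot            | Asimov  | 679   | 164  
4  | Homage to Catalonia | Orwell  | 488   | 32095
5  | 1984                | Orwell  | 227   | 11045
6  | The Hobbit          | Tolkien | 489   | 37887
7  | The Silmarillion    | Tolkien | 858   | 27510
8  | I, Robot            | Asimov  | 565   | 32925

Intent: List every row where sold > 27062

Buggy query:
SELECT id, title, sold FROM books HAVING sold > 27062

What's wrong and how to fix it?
Bug: This is a non-aggregate query (no GROUP BY, no aggregates), so in SQLite the HAVING clause is invalid here; a row-level condition belongs in WHERE

Fix: Replace HAVING with WHERE since the condition applies to individual rows

Corrected query:
SELECT id, title, sold FROM books WHERE sold > 27062

Result:
id | title               | sold 
---+---------------------+------
2  | Homage to Catalonia | 42430
4  | Homage to Catalonia | 32095
6  | The Hobbit          | 37887
7  | The Silmarillion    | 27510
8  | I, Robot            | 32925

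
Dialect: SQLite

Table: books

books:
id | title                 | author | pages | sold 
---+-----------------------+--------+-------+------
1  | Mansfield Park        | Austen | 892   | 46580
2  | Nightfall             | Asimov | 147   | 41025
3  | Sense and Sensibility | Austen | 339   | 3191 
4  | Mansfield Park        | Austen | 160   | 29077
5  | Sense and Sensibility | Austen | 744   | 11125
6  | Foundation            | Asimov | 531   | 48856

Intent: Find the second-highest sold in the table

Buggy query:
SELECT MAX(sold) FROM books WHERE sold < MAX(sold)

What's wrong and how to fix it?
Bug: The inner MAX is an aggregate inside WHERE, which is not allowed

Fix: Compute the overall MAX in a subquery, then take MAX of rows below it

Corrected query:
SELECT MAX(sold) FROM books WHERE sold < (SELECT MAX(sold) FROM books)

Result:
MAX(sold)
---------
46580    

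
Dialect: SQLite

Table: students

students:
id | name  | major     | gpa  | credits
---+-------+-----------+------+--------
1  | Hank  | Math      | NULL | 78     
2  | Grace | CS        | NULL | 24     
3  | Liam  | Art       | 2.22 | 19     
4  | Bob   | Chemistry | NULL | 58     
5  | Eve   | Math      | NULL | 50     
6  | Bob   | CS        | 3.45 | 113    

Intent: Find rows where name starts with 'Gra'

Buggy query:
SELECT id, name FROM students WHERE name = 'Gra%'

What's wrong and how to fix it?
Bug: '=' compares the literal string including the % character; pattern matching needs LIKE

Fix: Use LIKE for wildcard pattern matching

Corrected query:
SELECT id, name FROM students WHERE name LIKE 'Gra%'

Result:
id | name 
---+------
2  | Grace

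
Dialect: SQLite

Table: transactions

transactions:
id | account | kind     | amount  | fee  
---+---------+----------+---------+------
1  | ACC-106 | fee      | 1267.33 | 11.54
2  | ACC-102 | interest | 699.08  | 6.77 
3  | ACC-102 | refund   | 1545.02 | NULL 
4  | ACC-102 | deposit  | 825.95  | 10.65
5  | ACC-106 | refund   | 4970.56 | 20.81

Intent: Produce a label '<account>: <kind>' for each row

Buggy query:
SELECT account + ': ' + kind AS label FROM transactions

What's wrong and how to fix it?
Bug: SQLite uses || for string concatenation; + coerces text to numbers (yielding 0)

Fix: Use the || operator for string concatenation

Corrected query:
SELECT account || ': ' || kind AS label FROM transactions

Result:
label            
-----------------
ACC-106: fee     
ACC-102: interest
ACC-102: refund  
ACC-102: deposit 
ACC-106: refund  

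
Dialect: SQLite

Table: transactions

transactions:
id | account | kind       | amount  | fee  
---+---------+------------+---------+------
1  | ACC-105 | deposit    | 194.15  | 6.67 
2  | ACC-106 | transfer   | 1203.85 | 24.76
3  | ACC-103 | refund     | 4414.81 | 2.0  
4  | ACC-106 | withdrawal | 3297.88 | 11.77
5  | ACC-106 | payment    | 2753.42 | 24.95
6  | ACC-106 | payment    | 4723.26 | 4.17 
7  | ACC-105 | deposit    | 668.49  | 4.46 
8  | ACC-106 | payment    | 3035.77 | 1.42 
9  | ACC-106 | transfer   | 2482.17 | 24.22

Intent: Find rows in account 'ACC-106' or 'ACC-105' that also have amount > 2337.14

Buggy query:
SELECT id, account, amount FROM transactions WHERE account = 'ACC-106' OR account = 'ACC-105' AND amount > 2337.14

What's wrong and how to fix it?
Bug: Without parentheses, AND is evaluated before OR, so the amount filter only applies to the 'ACC-105' branch

Fix: Group the OR with parentheses (or use IN), then AND the threshold

Corrected query:
SELECT id, account, amount FROM transactions WHERE (account = 'ACC-106' OR account = 'ACC-105') AND amount > 2337.14

Result:
id | account | amount 
---+---------+--------
4  | ACC-106 | 3297.88
5  | ACC-106 | 2753.42
6  | ACC-106 | 4723.26
8  | ACC-106 | 3035.77
9  | ACC-106 | 2482.17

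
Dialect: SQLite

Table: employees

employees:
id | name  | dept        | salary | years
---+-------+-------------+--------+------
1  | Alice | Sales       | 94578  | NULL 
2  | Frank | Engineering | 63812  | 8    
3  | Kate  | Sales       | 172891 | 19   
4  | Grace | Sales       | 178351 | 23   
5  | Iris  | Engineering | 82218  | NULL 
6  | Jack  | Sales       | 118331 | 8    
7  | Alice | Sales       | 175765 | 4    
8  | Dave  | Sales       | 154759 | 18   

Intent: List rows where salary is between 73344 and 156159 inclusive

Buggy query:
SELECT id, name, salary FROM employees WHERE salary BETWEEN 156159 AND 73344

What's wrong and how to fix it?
Bug: BETWEEN expects the lower bound first; with 156159 AND 73344 the range is empty

Fix: Swap the bounds so the smaller value comes first

Corrected query:
SELECT id, name, salary FROM employees WHERE salary BETWEEN 73344 AND 156159

Result:
id | name  | salary
---+-------+-------
1  | Alice | 94578 
5  | Iris  | 82218 
6  | Jack  | 118331
8  | Dave  | 154759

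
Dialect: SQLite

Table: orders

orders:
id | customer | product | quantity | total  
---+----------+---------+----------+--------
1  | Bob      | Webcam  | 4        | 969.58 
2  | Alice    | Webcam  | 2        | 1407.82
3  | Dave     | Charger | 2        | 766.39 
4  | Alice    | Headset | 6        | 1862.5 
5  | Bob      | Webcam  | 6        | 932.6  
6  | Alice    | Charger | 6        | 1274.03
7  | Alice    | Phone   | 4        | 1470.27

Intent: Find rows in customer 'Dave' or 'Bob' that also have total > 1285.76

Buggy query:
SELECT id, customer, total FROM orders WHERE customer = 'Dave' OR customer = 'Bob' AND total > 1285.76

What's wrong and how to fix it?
Bug: Without parentheses, AND is evaluated before OR, so the total filter only applies to the 'Bob' branch

Fix: Add parentheses around the OR so the AND applies to both alternatives

Corrected query:
SELECT id, customer, total FROM orders WHERE (customer = 'Dave' OR customer = 'Bob') AND total > 1285.76

Result:
(no rows)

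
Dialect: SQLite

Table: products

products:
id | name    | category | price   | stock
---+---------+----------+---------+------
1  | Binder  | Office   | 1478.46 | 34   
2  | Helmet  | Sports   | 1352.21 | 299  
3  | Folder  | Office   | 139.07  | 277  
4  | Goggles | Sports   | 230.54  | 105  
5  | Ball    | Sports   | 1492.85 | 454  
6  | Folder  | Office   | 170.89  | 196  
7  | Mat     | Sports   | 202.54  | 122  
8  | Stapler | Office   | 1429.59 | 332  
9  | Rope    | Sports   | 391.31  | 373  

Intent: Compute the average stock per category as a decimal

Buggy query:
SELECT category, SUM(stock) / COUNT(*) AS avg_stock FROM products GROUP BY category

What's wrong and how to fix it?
Bug: SUM(stock) and COUNT(*) are both integers; the division truncates the fractional part

Fix: Multiply by 1.0 (or CAST to REAL) to force floating-point division

Corrected query:
SELECT category, SUM(stock) * 1.0 / COUNT(*) AS avg_stock FROM products GROUP BY category

Result:
category | avg_stock
---------+----------
Office   | 209.75   
Sports   | 270.6    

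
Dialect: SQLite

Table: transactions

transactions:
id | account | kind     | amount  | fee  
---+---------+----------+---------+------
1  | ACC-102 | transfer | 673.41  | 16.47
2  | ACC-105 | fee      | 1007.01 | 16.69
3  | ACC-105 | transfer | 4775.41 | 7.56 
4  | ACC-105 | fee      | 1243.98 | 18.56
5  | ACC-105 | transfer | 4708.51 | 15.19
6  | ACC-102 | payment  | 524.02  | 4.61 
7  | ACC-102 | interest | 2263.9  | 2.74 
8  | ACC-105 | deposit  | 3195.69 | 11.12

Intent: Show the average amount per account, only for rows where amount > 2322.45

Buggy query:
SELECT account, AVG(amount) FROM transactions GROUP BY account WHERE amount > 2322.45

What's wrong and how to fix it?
Bug: WHERE cannot follow GROUP BY

Fix: Place WHERE between FROM and GROUP BY

Corrected query:
SELECT account, AVG(amount) FROM transactions WHERE amount > 2322.45 GROUP BY account

Result:
account | AVG(amount)
--------+------------
ACC-105 | 4226.536667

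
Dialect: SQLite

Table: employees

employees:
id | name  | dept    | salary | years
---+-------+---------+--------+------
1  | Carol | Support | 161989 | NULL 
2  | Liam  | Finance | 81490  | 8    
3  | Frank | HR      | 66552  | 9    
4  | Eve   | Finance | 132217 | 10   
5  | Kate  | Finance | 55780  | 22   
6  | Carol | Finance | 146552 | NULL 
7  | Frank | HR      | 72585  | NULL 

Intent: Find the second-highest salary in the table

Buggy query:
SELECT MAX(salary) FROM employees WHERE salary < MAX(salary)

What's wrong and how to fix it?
Bug: The inner MAX is an aggregate inside WHERE, which is not allowed

Fix: Put the inner MAX in a scalar subquery

Corrected query:
SELECT MAX(salary) FROM employees WHERE salary < (SELECT MAX(salary) FROM employees)

Result:
MAX(salary)
-----------
146552     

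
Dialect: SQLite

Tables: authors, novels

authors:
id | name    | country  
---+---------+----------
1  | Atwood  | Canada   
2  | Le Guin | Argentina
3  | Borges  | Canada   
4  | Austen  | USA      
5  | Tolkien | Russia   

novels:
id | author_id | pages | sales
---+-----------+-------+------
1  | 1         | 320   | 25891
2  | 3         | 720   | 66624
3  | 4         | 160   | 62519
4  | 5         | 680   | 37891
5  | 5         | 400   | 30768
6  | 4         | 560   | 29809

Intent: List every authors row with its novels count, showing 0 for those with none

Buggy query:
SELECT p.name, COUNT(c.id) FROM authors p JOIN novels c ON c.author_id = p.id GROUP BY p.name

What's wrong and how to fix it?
Bug: INNER JOIN drops authors rows that have no matching novels rows

Fix: Use LEFT JOIN so parents without children still appear (COUNT(c.id) gives 0)

Corrected query:
SELECT p.name, COUNT(c.id) FROM authors p LEFT JOIN novels c ON c.author_id = p.id GROUP BY p.name

Result:
name    | COUNT(c.id)
--------+------------
Atwood  | 1          
Austen  | 2          
Borges  | 1          
Le Guin | 0          
Tolkien | 2          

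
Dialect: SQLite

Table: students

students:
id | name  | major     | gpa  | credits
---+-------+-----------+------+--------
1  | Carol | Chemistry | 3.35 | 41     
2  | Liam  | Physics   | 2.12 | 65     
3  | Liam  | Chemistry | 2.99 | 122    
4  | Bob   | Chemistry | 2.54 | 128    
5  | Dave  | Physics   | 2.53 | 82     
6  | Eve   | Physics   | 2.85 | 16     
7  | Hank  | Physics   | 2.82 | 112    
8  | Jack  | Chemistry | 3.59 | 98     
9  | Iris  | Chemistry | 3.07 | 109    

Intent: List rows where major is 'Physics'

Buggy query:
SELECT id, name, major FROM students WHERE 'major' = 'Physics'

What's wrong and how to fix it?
Bug: 'major' in single quotes is a string literal, not the column; the comparison is literal-vs-literal and never true

Fix: Reference the column as major without single quotes

Corrected query:
SELECT id, name, major FROM students WHERE major = 'Physics'

Result:
id | name | major  
---+------+--------
2  | Liam | Physics
5  | Dave | Physics
6  | Eve  | Physics
7  | Hank | Physics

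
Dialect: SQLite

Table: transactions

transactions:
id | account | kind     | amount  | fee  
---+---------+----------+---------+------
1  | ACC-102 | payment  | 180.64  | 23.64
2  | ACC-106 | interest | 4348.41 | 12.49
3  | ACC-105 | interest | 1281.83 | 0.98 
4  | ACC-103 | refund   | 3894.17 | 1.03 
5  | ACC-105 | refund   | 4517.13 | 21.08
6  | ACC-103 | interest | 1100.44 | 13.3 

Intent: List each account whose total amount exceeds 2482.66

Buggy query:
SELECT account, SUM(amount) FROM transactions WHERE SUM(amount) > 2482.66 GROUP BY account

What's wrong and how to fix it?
Bug: SUM(amount) is an aggregate, but WHERE filters rows before aggregation

Fix: Use HAVING (which filters groups after aggregation) instead of WHERE

Corrected query:
SELECT account, SUM(amount) FROM transactions GROUP BY account HAVING SUM(amount) > 2482.66

Result:
account | SUM(amount)
--------+------------
ACC-103 | 4994.61    
ACC-105 | 5798.96    
ACC-106 | 4348.41    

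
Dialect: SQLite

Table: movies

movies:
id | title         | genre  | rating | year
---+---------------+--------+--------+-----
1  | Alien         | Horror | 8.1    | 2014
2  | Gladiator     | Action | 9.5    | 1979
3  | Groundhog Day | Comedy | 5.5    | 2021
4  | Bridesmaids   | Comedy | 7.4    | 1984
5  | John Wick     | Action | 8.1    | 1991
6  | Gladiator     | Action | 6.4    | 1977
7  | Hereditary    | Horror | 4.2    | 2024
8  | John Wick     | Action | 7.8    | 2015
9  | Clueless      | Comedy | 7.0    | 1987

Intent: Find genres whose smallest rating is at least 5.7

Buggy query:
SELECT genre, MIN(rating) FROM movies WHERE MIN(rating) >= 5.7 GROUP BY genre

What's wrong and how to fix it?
Bug: Aggregates like MIN are computed per group after WHERE runs

Fix: Replace WHERE with HAVING after the GROUP BY

Corrected query:
SELECT genre, MIN(rating) FROM movies GROUP BY genre HAVING MIN(rating) >= 5.7

Result:
genre  | MIN(rating)
-------+------------
Action | 6.4        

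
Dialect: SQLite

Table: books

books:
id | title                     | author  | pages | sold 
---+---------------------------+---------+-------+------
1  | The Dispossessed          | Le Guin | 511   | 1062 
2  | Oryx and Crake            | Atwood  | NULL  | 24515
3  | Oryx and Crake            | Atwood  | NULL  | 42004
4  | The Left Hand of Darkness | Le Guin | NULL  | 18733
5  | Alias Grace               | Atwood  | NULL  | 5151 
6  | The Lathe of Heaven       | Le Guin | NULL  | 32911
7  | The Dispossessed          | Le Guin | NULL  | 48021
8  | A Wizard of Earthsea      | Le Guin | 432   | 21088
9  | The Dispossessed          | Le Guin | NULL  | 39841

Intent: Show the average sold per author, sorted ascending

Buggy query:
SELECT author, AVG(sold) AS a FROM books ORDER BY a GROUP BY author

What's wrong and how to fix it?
Bug: ORDER BY appears before GROUP BY; SQL clause order requires GROUP BY first

Fix: Move ORDER BY to the end, after GROUP BY

Corrected query:
SELECT author, AVG(sold) AS a FROM books GROUP BY author ORDER BY a

Result:
author  | a           
--------+-------------
Atwood  | 23890       
Le Guin | 26942.666667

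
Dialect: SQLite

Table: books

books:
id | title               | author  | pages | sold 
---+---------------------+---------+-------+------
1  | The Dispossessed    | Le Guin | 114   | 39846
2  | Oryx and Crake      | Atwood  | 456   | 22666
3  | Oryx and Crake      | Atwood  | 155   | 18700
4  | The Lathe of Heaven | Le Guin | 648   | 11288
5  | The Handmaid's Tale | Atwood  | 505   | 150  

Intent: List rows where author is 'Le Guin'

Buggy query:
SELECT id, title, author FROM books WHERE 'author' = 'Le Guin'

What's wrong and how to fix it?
Bug: Single quotes denote string literals in SQL; the column name is being compared as a constant string

Fix: Reference the column as author without single quotes

Corrected query:
SELECT id, title, author FROM books WHERE author = 'Le Guin'

Result:
id | title               | author 
---+---------------------+--------
1  | The Dispossessed    | Le Guin
4  | The Lathe of Heaven | Le Guin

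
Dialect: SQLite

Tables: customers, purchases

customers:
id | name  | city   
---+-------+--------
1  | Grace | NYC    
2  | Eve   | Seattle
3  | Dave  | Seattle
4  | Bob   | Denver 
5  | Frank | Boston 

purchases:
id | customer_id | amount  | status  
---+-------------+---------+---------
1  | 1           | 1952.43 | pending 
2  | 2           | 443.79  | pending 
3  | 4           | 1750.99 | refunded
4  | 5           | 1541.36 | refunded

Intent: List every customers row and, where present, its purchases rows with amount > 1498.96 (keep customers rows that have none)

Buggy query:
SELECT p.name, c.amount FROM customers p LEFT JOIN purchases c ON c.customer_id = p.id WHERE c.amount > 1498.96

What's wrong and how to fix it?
Bug: Filtering c.amount in WHERE discards the NULL rows produced by LEFT JOIN, turning it into an inner join

Fix: Put 'c.amount > 1498.96' in the JOIN's ON clause instead of WHERE

Corrected query:
SELECT p.name, c.amount FROM customers p LEFT JOIN purchases c ON c.customer_id = p.id AND c.amount > 1498.96

Result:
name  | amount 
------+--------
Grace | 1952.43
Eve   | NULL   
Dave  | NULL   
Bob   | 1750.99
Frank | 1541.36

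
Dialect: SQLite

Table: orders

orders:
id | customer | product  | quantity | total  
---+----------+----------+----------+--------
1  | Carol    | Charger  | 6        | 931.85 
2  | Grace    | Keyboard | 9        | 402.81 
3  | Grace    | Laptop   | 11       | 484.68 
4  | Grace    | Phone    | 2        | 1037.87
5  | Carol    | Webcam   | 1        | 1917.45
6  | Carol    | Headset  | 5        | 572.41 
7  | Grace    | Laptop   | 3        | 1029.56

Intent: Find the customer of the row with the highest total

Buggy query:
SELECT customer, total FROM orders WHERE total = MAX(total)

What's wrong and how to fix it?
Bug: WHERE is evaluated per row; an aggregate over the whole table isn't defined there

Fix: Use a subquery: WHERE total = (SELECT MAX(total) FROM orders)

Corrected query:
SELECT customer, total FROM orders WHERE total = (SELECT MAX(total) FROM orders)

Result:
customer | total  
---------+--------
Carol    | 1917.45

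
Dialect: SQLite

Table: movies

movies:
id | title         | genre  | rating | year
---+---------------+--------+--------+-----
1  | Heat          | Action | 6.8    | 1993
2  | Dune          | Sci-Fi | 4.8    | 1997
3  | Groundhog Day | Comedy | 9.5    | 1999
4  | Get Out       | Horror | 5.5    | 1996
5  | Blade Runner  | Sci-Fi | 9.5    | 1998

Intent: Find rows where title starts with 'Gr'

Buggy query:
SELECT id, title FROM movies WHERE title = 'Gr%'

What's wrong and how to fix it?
Bug: '=' compares the literal string including the % character; pattern matching needs LIKE

Fix: Replace '=' with LIKE so 'Gr%' is treated as a pattern

Corrected query:
SELECT id, title FROM movies WHERE title LIKE 'Gr%'

Result:
id | title        
---+--------------
3  | Groundhog Day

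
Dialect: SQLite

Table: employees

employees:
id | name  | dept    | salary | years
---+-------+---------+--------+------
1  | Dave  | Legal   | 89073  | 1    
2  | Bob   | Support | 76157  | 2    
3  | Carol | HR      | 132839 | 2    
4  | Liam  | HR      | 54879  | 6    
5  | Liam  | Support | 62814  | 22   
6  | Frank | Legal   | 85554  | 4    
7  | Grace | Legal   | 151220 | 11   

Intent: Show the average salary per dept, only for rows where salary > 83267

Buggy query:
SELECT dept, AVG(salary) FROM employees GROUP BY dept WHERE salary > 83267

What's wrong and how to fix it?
Bug: Row-level WHERE must come before GROUP BY in the clause order

Fix: Place WHERE between FROM and GROUP BY

Corrected query:
SELECT dept, AVG(salary) FROM employees WHERE salary > 83267 GROUP BY dept

Result:
dept  | AVG(salary)  
------+--------------
HR    | 132839       
Legal | 108615.666667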